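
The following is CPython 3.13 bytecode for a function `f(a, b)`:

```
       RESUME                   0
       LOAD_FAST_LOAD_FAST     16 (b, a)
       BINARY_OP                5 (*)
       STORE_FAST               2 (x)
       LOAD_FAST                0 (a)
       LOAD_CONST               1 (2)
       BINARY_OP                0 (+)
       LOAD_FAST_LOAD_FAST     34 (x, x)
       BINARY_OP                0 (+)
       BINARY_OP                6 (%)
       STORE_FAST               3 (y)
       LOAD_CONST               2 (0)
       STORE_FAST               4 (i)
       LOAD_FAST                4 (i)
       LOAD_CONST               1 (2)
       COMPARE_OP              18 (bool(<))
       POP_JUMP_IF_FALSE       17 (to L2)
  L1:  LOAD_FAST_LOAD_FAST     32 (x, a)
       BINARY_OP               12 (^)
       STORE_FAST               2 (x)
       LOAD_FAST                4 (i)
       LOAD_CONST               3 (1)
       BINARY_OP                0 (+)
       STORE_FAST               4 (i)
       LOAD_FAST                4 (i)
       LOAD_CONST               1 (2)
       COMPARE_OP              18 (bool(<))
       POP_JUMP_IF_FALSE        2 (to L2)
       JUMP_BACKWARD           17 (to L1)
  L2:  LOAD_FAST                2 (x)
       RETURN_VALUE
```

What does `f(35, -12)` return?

LOAD_FAST_LOAD_FAST b,a → push -12,35. Stack: [-12, 35]
BINARY_OP * → -12 * 35 = -420. Stack: [-420]
STORE_FAST x → x=-420. Stack: []
LOAD_FAST a → push 35. Stack: [35]
LOAD_CONST → push 2. Stack: [35, 2]
BINARY_OP + → 35 + 2 = 37. Stack: [37]
LOAD_FAST_LOAD_FAST x,x → push -420,-420. Stack: [37, -420, -420]
BINARY_OP + → -420 + -420 = -840. Stack: [37, -840]
BINARY_OP % → 37 % -840 = -803. Stack: [-803]
STORE_FAST y → y=-803. Stack: []
LOAD_CONST → push 0. Stack: [0]
STORE_FAST i → i=0. Stack: []
LOAD_FAST i → push 0. Stack: [0]
LOAD_CONST → push 2. Stack: [0, 2]
COMPARE_OP bool(<) → 0 vs 2 = True. Stack: [True]
POP_JUMP_IF_FALSE → pop True; no jump. Stack: []
LOAD_FAST_LOAD_FAST x,a → push -420,35. Stack: [-420, 35]
BINARY_OP ^ → -420 ^ 35 = -385. Stack: [-385]
STORE_FAST x → x=-385. Stack: []
LOAD_FAST i → push 0. Stack: [0]
LOAD_CONST → push 1. Stack: [0, 1]
BINARY_OP + → 0 + 1 = 1. Stack: [1]
STORE_FAST i → i=1. Stack: []
LOAD_FAST i → push 1. Stack: [1]
LOAD_CONST → push 2. Stack: [1, 2]
COMPARE_OP bool(<) → 1 vs 2 = True. Stack: [True]
POP_JUMP_IF_FALSE → pop True; no jump. Stack: []
LOAD_FAST_LOAD_FAST x,a → push -385,35. Stack: [-385, 35]
BINARY_OP ^ → -385 ^ 35 = -420. Stack: [-420]
STORE_FAST x → x=-420. Stack: []
LOAD_FAST i → push 1. Stack: [1]
LOAD_CONST → push 1. Stack: [1, 1]
BINARY_OP + → 1 + 1 = 2. Stack: [2]
STORE_FAST i → i=2. Stack: []
LOAD_FAST i → push 2. Stack: [2]
LOAD_CONST → push 2. Stack: [2, 2]
COMPARE_OP bool(<) → 2 vs 2 = False. Stack: [False]
POP_JUMP_IF_FALSE → pop False; jump. Stack: []
LOAD_FAST x → push -420. Stack: [-420]
RETURN_VALUE → return -420.

-420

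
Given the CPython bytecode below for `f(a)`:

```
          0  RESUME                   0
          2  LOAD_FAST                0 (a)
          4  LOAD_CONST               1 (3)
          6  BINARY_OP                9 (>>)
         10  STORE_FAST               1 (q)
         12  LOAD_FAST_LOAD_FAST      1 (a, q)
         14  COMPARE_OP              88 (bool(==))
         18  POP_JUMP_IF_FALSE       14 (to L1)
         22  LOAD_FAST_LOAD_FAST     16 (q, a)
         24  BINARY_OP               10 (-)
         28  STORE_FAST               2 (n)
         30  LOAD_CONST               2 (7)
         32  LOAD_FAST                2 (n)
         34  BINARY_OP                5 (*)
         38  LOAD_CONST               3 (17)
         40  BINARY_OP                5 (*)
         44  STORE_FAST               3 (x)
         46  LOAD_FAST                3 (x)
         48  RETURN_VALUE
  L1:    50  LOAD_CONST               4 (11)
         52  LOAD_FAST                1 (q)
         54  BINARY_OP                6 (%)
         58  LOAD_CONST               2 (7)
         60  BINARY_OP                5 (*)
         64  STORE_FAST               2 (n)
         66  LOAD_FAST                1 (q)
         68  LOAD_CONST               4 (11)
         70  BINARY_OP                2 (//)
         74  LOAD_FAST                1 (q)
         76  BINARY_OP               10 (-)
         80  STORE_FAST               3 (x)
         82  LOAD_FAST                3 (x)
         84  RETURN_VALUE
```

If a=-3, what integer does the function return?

LOAD_FAST a → push -3. Stack: [-3]
LOAD_CONST → push 3. Stack: [-3, 3]
BINARY_OP >> → -3 >> 3 = -1. Stack: [-1]
STORE_FAST q → q=-1. Stack: []
LOAD_FAST_LOAD_FAST a,q → push -3,-1. Stack: [-3, -1]
COMPARE_OP bool(==) → -3 vs -1 = False. Stack: [False]
POP_JUMP_IF_FALSE → pop False; jump. Stack: []
LOAD_CONST → push 11. Stack: [11]
LOAD_FAST q → push -1. Stack: [11, -1]
BINARY_OP % → 11 % -1 = 0. Stack: [0]
LOAD_CONST → push 7. Stack: [0, 7]
BINARY_OP * → 0 * 7 = 0. Stack: [0]
STORE_FAST n → n=0. Stack: []
LOAD_FAST q → push -1. Stack: [-1]
LOAD_CONST → push 11. Stack: [-1, 11]
BINARY_OP // → -1 // 11 = -1. Stack: [-1]
LOAD_FAST q → push -1. Stack: [-1, -1]
BINARY_OP - → -1 - -1 = 0. Stack: [0]
STORE_FAST x → x=0. Stack: []
LOAD_FAST x → push 0. Stack: [0]
RETURN_VALUE → return 0.

0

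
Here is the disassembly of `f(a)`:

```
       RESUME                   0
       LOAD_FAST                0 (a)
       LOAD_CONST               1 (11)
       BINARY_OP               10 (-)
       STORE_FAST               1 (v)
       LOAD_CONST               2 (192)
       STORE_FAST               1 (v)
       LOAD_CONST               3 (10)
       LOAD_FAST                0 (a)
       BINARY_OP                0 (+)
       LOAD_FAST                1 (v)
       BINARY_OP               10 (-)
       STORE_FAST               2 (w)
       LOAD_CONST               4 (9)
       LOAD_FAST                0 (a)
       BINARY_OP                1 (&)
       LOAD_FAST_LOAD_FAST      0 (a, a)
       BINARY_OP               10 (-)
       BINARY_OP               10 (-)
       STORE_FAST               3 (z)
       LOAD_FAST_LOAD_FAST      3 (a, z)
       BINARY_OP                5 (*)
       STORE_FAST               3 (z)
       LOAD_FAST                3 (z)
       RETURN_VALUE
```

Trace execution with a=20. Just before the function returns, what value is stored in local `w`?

LOAD_FAST a → push 20. Stack: [20]
LOAD_CONST → push 11. Stack: [20, 11]
BINARY_OP - → 20 - 11 = 9. Stack: [9]
STORE_FAST v → v=9. Stack: []
LOAD_CONST → push 192. Stack: [192]
STORE_FAST v → v=192. Stack: []
LOAD_CONST → push 10. Stack: [10]
LOAD_FAST a → push 20. Stack: [10, 20]
BINARY_OP + → 10 + 20 = 30. Stack: [30]
LOAD_FAST v → push 192. Stack: [30, 192]
BINARY_OP - → 30 - 192 = -162. Stack: [-162]
STORE_FAST w → w=-162. Stack: []
LOAD_CONST → push 9. Stack: [9]
LOAD_FAST a → push 20. Stack: [9, 20]
BINARY_OP & → 9 & 20 = 0. Stack: [0]
LOAD_FAST_LOAD_FAST a,a → push 20,20. Stack: [0, 20, 20]
BINARY_OP - → 20 - 20 = 0. Stack: [0, 0]
BINARY_OP - → 0 - 0 = 0. Stack: [0]
STORE_FAST z → z=0. Stack: []
LOAD_FAST_LOAD_FAST a,z → push 20,0. Stack: [20, 0]
BINARY_OP * → 20 * 0 = 0. Stack: [0]
STORE_FAST z → z=0. Stack: []
LOAD_FAST z → push 0. Stack: [0]
RETURN_VALUE → return 0.

-162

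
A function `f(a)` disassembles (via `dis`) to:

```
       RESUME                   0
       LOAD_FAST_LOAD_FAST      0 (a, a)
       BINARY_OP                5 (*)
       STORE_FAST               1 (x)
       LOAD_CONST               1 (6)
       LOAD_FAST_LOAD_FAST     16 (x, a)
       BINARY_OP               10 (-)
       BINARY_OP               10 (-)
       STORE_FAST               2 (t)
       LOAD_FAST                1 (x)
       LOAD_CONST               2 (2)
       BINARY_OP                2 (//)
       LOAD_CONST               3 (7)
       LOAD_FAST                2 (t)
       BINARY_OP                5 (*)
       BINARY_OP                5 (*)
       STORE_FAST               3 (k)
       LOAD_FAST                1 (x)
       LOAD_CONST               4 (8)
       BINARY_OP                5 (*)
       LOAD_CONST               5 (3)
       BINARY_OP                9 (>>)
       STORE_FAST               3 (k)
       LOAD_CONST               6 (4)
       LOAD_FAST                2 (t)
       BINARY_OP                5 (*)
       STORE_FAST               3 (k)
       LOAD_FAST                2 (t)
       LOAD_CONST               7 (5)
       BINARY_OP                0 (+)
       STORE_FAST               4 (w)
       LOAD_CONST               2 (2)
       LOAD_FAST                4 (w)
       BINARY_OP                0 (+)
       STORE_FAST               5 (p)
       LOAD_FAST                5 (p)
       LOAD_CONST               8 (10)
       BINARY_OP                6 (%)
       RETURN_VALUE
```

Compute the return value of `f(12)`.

LOAD_FAST_LOAD_FAST a,a → push 12,12. Stack: [12, 12]
BINARY_OP * → 12 * 12 = 144. Stack: [144]
STORE_FAST x → x=144. Stack: []
LOAD_CONST → push 6. Stack: [6]
LOAD_FAST_LOAD_FAST x,a → push 144,12. Stack: [6, 144, 12]
BINARY_OP - → 144 - 12 = 132. Stack: [6, 132]
BINARY_OP - → 6 - 132 = -126. Stack: [-126]
STORE_FAST t → t=-126. Stack: []
LOAD_FAST x → push 144. Stack: [144]
LOAD_CONST → push 2. Stack: [144, 2]
BINARY_OP // → 144 // 2 = 72. Stack: [72]
LOAD_CONST → push 7. Stack: [72, 7]
LOAD_FAST t → push -126. Stack: [72, 7, -126]
BINARY_OP * → 7 * -126 = -882. Stack: [72, -882]
BINARY_OP * → 72 * -882 = -63504. Stack: [-63504]
STORE_FAST k → k=-63504. Stack: []
LOAD_FAST x → push 144. Stack: [144]
LOAD_CONST → push 8. Stack: [144, 8]
BINARY_OP * → 144 * 8 = 1152. Stack: [1152]
LOAD_CONST → push 3. Stack: [1152, 3]
BINARY_OP >> → 1152 >> 3 = 144. Stack: [144]
STORE_FAST k → k=144. Stack: []
LOAD_CONST → push 4. Stack: [4]
LOAD_FAST t → push -126. Stack: [4, -126]
BINARY_OP * → 4 * -126 = -504. Stack: [-504]
STORE_FAST k → k=-504. Stack: []
LOAD_FAST t → push -126. Stack: [-126]
LOAD_CONST → push 5. Stack: [-126, 5]
BINARY_OP + → -126 + 5 = -121. Stack: [-121]
STORE_FAST w → w=-121. Stack: []
LOAD_CONST → push 2. Stack: [2]
LOAD_FAST w → push -121. Stack: [2, -121]
BINARY_OP + → 2 + -121 = -119. Stack: [-119]
STORE_FAST p → p=-119. Stack: []
LOAD_FAST p → push -119. Stack: [-119]
LOAD_CONST → push 10. Stack: [-119, 10]
BINARY_OP % → -119 % 10 = 1. Stack: [1]
RETURN_VALUE → return 1.

1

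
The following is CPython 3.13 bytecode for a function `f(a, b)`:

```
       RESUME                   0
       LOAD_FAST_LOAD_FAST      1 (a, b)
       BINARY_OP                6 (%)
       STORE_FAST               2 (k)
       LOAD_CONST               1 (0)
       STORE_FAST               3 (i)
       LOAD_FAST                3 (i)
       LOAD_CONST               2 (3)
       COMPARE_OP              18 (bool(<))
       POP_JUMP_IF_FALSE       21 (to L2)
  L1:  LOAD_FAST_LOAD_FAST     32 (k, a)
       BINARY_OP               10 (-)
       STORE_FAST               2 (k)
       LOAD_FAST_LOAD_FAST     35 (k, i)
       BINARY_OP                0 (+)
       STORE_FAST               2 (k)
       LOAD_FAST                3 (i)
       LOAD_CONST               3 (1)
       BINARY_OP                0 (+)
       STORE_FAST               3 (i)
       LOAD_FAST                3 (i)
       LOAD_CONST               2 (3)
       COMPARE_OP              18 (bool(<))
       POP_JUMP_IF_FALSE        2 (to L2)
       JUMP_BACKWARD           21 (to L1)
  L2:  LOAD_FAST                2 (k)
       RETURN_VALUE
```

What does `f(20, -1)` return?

LOAD_FAST_LOAD_FAST a,b → push 20,-1. Stack: [20, -1]
BINARY_OP % → 20 % -1 = 0. Stack: [0]
STORE_FAST k → k=0. Stack: []
LOAD_CONST → push 0. Stack: [0]
STORE_FAST i → i=0. Stack: []
LOAD_FAST i → push 0. Stack: [0]
LOAD_CONST → push 3. Stack: [0, 3]
COMPARE_OP bool(<) → 0 vs 3 = True. Stack: [True]
POP_JUMP_IF_FALSE → pop True; no jump. Stack: []
LOAD_FAST_LOAD_FAST k,a → push 0,20. Stack: [0, 20]
BINARY_OP - → 0 - 20 = -20. Stack: [-20]
STORE_FAST k → k=-20. Stack: []
LOAD_FAST_LOAD_FAST k,i → push -20,0. Stack: [-20, 0]
BINARY_OP + → -20 + 0 = -20. Stack: [-20]
STORE_FAST k → k=-20. Stack: []
LOAD_FAST i → push 0. Stack: [0]
LOAD_CONST → push 1. Stack: [0, 1]
BINARY_OP + → 0 + 1 = 1. Stack: [1]
STORE_FAST i → i=1. Stack: []
LOAD_FAST i → push 1. Stack: [1]
LOAD_CONST → push 3. Stack: [1, 3]
COMPARE_OP bool(<) → 1 vs 3 = True. Stack: [True]
POP_JUMP_IF_FALSE → pop True; no jump. Stack: []
LOAD_FAST_LOAD_FAST k,a → push -20,20. Stack: [-20, 20]
BINARY_OP - → -20 - 20 = -40. Stack: [-40]
STORE_FAST k → k=-40. Stack: []
LOAD_FAST_LOAD_FAST k,i → push -40,1. Stack: [-40, 1]
BINARY_OP + → -40 + 1 = -39. Stack: [-39]
STORE_FAST k → k=-39. Stack: []
LOAD_FAST i → push 1. Stack: [1]
LOAD_CONST → push 1. Stack: [1, 1]
BINARY_OP + → 1 + 1 = 2. Stack: [2]
STORE_FAST i → i=2. Stack: []
LOAD_FAST i → push 2. Stack: [2]
LOAD_CONST → push 3. Stack: [2, 3]
COMPARE_OP bool(<) → 2 vs 3 = True. Stack: [True]
POP_JUMP_IF_FALSE → pop True; no jump. Stack: []
LOAD_FAST_LOAD_FAST k,a → push -39,20. Stack: [-39, 20]
BINARY_OP - → -39 - 20 = -59. Stack: [-59]
STORE_FAST k → k=-59. Stack: []
LOAD_FAST_LOAD_FAST k,i → push -59,2. Stack: [-59, 2]
BINARY_OP + → -59 + 2 = -57. Stack: [-57]
STORE_FAST k → k=-57. Stack: []
LOAD_FAST i → push 2. Stack: [2]
LOAD_CONST → push 1. Stack: [2, 1]
BINARY_OP + → 2 + 1 = 3. Stack: [3]
STORE_FAST i → i=3. Stack: []
LOAD_FAST i → push 3. Stack: [3]
LOAD_CONST → push 3. Stack: [3, 3]
COMPARE_OP bool(<) → 3 vs 3 = False. Stack: [False]
POP_JUMP_IF_FALSE → pop False; jump. Stack: []
LOAD_FAST k → push -57. Stack: [-57]
RETURN_VALUE → return -57.

-57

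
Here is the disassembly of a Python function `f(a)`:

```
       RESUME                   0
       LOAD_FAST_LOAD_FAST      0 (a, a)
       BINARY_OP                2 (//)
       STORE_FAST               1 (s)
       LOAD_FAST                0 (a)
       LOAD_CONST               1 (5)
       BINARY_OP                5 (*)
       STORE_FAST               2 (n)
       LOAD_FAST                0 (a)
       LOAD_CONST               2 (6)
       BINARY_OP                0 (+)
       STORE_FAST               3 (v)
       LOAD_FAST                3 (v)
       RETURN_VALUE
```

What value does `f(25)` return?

31

LOAD_FAST_LOAD_FAST a,a → push 25,25. Stack: [25, 25]
BINARY_OP // → 25 // 25 = 1. Stack: [1]
STORE_FAST s → s=1. Stack: []
LOAD_FAST a → push 25. Stack: [25]
LOAD_CONST → push 5. Stack: [25, 5]
BINARY_OP * → 25 * 5 = 125. Stack: [125]
STORE_FAST n → n=125. Stack: []
LOAD_FAST a → push 25. Stack: [25]
LOAD_CONST → push 6. Stack: [25, 6]
BINARY_OP + → 25 + 6 = 31. Stack: [31]
STORE_FAST v → v=31. Stack: []
LOAD_FAST v → push 31. Stack: [31]
RETURN_VALUE → return 31.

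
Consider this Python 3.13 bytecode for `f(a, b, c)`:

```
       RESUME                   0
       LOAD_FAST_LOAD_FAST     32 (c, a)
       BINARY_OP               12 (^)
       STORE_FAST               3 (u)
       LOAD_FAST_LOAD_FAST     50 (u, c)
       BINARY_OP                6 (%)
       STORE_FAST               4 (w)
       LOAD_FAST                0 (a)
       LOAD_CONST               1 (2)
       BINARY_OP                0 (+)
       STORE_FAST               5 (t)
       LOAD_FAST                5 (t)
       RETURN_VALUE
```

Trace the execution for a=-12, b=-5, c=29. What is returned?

-10

LOAD_FAST_LOAD_FAST c,a → push 29,-12. Stack: [29, -12]
BINARY_OP ^ → 29 ^ -12 = -23. Stack: [-23]
STORE_FAST u → u=-23. Stack: []
LOAD_FAST_LOAD_FAST u,c → push -23,29. Stack: [-23, 29]
BINARY_OP % → -23 % 29 = 6. Stack: [6]
STORE_FAST w → w=6. Stack: []
LOAD_FAST a → push -12. Stack: [-12]
LOAD_CONST → push 2. Stack: [-12, 2]
BINARY_OP + → -12 + 2 = -10. Stack: [-10]
STORE_FAST t → t=-10. Stack: []
LOAD_FAST t → push -10. Stack: [-10]
RETURN_VALUE → return -10.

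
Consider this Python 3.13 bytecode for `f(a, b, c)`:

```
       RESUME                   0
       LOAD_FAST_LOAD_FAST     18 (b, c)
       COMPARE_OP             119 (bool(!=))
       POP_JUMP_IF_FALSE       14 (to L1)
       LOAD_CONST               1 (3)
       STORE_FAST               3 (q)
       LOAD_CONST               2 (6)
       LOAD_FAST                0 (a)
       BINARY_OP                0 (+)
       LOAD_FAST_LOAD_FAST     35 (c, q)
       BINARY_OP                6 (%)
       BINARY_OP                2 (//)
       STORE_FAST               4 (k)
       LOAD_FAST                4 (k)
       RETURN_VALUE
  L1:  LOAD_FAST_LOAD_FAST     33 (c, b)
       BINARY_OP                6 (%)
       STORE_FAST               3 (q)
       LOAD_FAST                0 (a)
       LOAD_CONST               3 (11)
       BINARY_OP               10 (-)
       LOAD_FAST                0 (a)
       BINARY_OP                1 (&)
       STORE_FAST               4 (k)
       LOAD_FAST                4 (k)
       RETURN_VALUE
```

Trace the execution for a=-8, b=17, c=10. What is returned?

LOAD_FAST_LOAD_FAST b,c → push 17,10. Stack: [17, 10]
COMPARE_OP bool(!=) → 17 vs 10 = True. Stack: [True]
POP_JUMP_IF_FALSE → pop True; no jump. Stack: []
LOAD_CONST → push 3. Stack: [3]
STORE_FAST q → q=3. Stack: []
LOAD_CONST → push 6. Stack: [6]
LOAD_FAST a → push -8. Stack: [6, -8]
BINARY_OP + → 6 + -8 = -2. Stack: [-2]
LOAD_FAST_LOAD_FAST c,q → push 10,3. Stack: [-2, 10, 3]
BINARY_OP % → 10 % 3 = 1. Stack: [-2, 1]
BINARY_OP // → -2 // 1 = -2. Stack: [-2]
STORE_FAST k → k=-2. Stack: []
LOAD_FAST k → push -2. Stack: [-2]
RETURN_VALUE → return -2.

-2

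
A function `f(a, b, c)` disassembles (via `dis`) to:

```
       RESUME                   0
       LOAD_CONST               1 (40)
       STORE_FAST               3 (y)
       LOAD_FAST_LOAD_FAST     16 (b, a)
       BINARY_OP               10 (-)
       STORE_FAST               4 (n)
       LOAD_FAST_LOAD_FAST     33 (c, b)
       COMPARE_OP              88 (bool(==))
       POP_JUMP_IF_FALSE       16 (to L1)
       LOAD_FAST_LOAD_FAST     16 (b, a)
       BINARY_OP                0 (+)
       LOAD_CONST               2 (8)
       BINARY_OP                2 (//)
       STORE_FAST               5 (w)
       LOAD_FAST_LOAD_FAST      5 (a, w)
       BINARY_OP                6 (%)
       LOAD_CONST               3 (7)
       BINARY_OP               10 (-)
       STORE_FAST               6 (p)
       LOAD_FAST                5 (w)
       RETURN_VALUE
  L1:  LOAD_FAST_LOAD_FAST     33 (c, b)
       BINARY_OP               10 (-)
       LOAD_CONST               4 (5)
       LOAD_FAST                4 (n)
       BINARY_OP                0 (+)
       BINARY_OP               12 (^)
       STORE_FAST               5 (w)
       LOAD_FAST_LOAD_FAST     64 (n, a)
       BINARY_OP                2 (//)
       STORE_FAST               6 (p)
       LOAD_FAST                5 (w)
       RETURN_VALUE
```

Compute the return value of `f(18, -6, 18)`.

LOAD_CONST → push 40. Stack: [40]
STORE_FAST y → y=40. Stack: []
LOAD_FAST_LOAD_FAST b,a → push -6,18. Stack: [-6, 18]
BINARY_OP - → -6 - 18 = -24. Stack: [-24]
STORE_FAST n → n=-24. Stack: []
LOAD_FAST_LOAD_FAST c,b → push 18,-6. Stack: [18, -6]
COMPARE_OP bool(==) → 18 vs -6 = False. Stack: [False]
POP_JUMP_IF_FALSE → pop False; jump. Stack: []
LOAD_FAST_LOAD_FAST c,b → push 18,-6. Stack: [18, -6]
BINARY_OP - → 18 - -6 = 24. Stack: [24]
LOAD_CONST → push 5. Stack: [24, 5]
LOAD_FAST n → push -24. Stack: [24, 5, -24]
BINARY_OP + → 5 + -24 = -19. Stack: [24, -19]
BINARY_OP ^ → 24 ^ -19 = -11. Stack: [-11]
STORE_FAST w → w=-11. Stack: []
LOAD_FAST_LOAD_FAST n,a → push -24,18. Stack: [-24, 18]
BINARY_OP // → -24 // 18 = -2. Stack: [-2]
STORE_FAST p → p=-2. Stack: []
LOAD_FAST w → push -11. Stack: [-11]
RETURN_VALUE → return -11.

-11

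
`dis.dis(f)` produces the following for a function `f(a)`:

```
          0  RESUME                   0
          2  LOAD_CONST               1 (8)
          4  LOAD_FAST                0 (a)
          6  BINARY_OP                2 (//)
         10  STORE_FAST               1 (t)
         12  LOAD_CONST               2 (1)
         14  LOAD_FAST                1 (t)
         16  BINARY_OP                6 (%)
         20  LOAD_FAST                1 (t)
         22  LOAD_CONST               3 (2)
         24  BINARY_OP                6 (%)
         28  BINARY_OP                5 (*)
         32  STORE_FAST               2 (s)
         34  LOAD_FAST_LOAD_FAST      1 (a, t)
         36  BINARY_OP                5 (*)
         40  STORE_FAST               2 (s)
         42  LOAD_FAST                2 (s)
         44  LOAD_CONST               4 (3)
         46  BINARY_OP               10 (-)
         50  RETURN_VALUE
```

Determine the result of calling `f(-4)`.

5

LOAD_CONST → push 8. Stack: [8]
LOAD_FAST a → push -4. Stack: [8, -4]
BINARY_OP // → 8 // -4 = -2. Stack: [-2]
STORE_FAST t → t=-2. Stack: []
LOAD_CONST → push 1. Stack: [1]
LOAD_FAST t → push -2. Stack: [1, -2]
BINARY_OP % → 1 % -2 = -1. Stack: [-1]
LOAD_FAST t → push -2. Stack: [-1, -2]
LOAD_CONST → push 2. Stack: [-1, -2, 2]
BINARY_OP % → -2 % 2 = 0. Stack: [-1, 0]
BINARY_OP * → -1 * 0 = 0. Stack: [0]
STORE_FAST s → s=0. Stack: []
LOAD_FAST_LOAD_FAST a,t → push -4,-2. Stack: [-4, -2]
BINARY_OP * → -4 * -2 = 8. Stack: [8]
STORE_FAST s → s=8. Stack: []
LOAD_FAST s → push 8. Stack: [8]
LOAD_CONST → push 3. Stack: [8, 3]
BINARY_OP - → 8 - 3 = 5. Stack: [5]
RETURN_VALUE → return 5.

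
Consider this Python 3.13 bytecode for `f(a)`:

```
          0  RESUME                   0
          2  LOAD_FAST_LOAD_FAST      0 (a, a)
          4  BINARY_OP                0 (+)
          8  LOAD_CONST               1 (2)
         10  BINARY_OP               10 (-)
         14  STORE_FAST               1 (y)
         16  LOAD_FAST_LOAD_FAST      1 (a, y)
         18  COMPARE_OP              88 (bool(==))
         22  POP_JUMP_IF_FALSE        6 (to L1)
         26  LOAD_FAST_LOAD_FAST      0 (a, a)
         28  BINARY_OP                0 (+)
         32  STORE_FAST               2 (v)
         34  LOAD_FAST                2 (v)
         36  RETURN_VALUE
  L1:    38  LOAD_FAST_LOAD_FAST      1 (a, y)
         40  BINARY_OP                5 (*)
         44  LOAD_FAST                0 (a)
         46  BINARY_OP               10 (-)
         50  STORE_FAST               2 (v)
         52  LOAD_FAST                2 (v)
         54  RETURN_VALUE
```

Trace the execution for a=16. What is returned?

464

LOAD_FAST_LOAD_FAST a,a → push 16,16. Stack: [16, 16]
BINARY_OP + → 16 + 16 = 32. Stack: [32]
LOAD_CONST → push 2. Stack: [32, 2]
BINARY_OP - → 32 - 2 = 30. Stack: [30]
STORE_FAST y → y=30. Stack: []
LOAD_FAST_LOAD_FAST a,y → push 16,30. Stack: [16, 30]
COMPARE_OP bool(==) → 16 vs 30 = False. Stack: [False]
POP_JUMP_IF_FALSE → pop False; jump. Stack: []
LOAD_FAST_LOAD_FAST a,y → push 16,30. Stack: [16, 30]
BINARY_OP * → 16 * 30 = 480. Stack: [480]
LOAD_FAST a → push 16. Stack: [480, 16]
BINARY_OP - → 480 - 16 = 464. Stack: [464]
STORE_FAST v → v=464. Stack: []
LOAD_FAST v → push 464. Stack: [464]
RETURN_VALUE → return 464.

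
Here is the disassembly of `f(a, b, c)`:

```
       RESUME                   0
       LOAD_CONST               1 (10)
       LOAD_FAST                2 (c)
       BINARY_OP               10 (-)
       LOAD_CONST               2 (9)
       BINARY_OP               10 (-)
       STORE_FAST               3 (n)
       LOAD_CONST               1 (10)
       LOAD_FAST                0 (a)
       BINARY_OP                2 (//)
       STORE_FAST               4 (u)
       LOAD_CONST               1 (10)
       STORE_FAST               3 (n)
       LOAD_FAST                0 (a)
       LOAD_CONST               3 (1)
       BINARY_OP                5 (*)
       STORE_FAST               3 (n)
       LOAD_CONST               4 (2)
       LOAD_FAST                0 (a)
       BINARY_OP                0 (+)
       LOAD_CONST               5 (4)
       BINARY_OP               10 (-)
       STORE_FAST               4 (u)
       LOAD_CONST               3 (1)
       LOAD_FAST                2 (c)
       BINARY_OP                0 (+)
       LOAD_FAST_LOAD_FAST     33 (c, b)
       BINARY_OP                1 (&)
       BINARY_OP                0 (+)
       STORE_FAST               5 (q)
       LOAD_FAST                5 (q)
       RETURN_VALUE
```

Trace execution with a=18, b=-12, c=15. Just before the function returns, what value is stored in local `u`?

16

LOAD_CONST → push 10. Stack: [10]
LOAD_FAST c → push 15. Stack: [10, 15]
BINARY_OP - → 10 - 15 = -5. Stack: [-5]
LOAD_CONST → push 9. Stack: [-5, 9]
BINARY_OP - → -5 - 9 = -14. Stack: [-14]
STORE_FAST n → n=-14. Stack: []
LOAD_CONST → push 10. Stack: [10]
LOAD_FAST a → push 18. Stack: [10, 18]
BINARY_OP // → 10 // 18 = 0. Stack: [0]
STORE_FAST u → u=0. Stack: []
LOAD_CONST → push 10. Stack: [10]
STORE_FAST n → n=10. Stack: []
LOAD_FAST a → push 18. Stack: [18]
LOAD_CONST → push 1. Stack: [18, 1]
BINARY_OP * → 18 * 1 = 18. Stack: [18]
STORE_FAST n → n=18. Stack: []
LOAD_CONST → push 2. Stack: [2]
LOAD_FAST a → push 18. Stack: [2, 18]
BINARY_OP + → 2 + 18 = 20. Stack: [20]
LOAD_CONST → push 4. Stack: [20, 4]
BINARY_OP - → 20 - 4 = 16. Stack: [16]
STORE_FAST u → u=16. Stack: []
LOAD_CONST → push 1. Stack: [1]
LOAD_FAST c → push 15. Stack: [1, 15]
BINARY_OP + → 1 + 15 = 16. Stack: [16]
LOAD_FAST_LOAD_FAST c,b → push 15,-12. Stack: [16, 15, -12]
BINARY_OP & → 15 & -12 = 4. Stack: [16, 4]
BINARY_OP + → 16 + 4 = 20. Stack: [20]
STORE_FAST q → q=20. Stack: []
LOAD_FAST q → push 20. Stack: [20]
RETURN_VALUE → return 20.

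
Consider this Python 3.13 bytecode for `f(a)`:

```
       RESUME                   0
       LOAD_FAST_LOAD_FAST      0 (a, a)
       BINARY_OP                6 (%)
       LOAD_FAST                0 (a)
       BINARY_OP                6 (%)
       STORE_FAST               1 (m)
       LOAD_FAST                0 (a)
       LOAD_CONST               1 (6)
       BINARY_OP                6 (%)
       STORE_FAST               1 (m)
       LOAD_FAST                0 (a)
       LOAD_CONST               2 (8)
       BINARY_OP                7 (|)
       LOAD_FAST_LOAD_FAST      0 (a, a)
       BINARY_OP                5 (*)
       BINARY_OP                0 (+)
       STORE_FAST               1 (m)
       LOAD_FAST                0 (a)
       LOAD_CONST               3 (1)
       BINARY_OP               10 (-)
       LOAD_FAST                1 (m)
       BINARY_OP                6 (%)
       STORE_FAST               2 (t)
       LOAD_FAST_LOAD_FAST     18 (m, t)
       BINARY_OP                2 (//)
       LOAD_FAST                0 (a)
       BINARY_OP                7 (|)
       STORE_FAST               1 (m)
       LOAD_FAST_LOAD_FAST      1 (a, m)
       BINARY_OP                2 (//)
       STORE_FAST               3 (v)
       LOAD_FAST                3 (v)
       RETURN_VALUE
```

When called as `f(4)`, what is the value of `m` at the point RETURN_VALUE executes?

13

LOAD_FAST_LOAD_FAST a,a → push 4,4. Stack: [4, 4]
BINARY_OP % → 4 % 4 = 0. Stack: [0]
LOAD_FAST a → push 4. Stack: [0, 4]
BINARY_OP % → 0 % 4 = 0. Stack: [0]
STORE_FAST m → m=0. Stack: []
LOAD_FAST a → push 4. Stack: [4]
LOAD_CONST → push 6. Stack: [4, 6]
BINARY_OP % → 4 % 6 = 4. Stack: [4]
STORE_FAST m → m=4. Stack: []
LOAD_FAST a → push 4. Stack: [4]
LOAD_CONST → push 8. Stack: [4, 8]
BINARY_OP | → 4 | 8 = 12. Stack: [12]
LOAD_FAST_LOAD_FAST a,a → push 4,4. Stack: [12, 4, 4]
BINARY_OP * → 4 * 4 = 16. Stack: [12, 16]
BINARY_OP + → 12 + 16 = 28. Stack: [28]
STORE_FAST m → m=28. Stack: []
LOAD_FAST a → push 4. Stack: [4]
LOAD_CONST → push 1. Stack: [4, 1]
BINARY_OP - → 4 - 1 = 3. Stack: [3]
LOAD_FAST m → push 28. Stack: [3, 28]
BINARY_OP % → 3 % 28 = 3. Stack: [3]
STORE_FAST t → t=3. Stack: []
LOAD_FAST_LOAD_FAST m,t → push 28,3. Stack: [28, 3]
BINARY_OP // → 28 // 3 = 9. Stack: [9]
LOAD_FAST a → push 4. Stack: [9, 4]
BINARY_OP | → 9 | 4 = 13. Stack: [13]
STORE_FAST m → m=13. Stack: []
LOAD_FAST_LOAD_FAST a,m → push 4,13. Stack: [4, 13]
BINARY_OP // → 4 // 13 = 0. Stack: [0]
STORE_FAST v → v=0. Stack: []
LOAD_FAST v → push 0. Stack: [0]
RETURN_VALUE → return 0.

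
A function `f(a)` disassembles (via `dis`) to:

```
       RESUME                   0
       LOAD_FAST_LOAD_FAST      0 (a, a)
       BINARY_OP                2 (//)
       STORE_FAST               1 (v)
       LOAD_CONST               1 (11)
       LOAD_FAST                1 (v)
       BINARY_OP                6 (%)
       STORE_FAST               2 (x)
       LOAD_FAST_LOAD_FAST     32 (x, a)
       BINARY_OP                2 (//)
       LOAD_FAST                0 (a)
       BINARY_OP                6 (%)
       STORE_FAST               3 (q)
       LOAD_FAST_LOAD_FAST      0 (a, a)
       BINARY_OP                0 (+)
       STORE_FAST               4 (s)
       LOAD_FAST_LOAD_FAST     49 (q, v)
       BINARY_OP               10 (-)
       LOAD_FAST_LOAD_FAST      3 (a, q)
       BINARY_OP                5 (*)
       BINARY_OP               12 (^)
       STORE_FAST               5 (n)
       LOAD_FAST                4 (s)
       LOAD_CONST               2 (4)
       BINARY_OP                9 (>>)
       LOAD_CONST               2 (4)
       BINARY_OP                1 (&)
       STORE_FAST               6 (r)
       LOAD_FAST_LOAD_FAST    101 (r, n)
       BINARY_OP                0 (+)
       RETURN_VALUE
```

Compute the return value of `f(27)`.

-1

LOAD_FAST_LOAD_FAST a,a → push 27,27. Stack: [27, 27]
BINARY_OP // → 27 // 27 = 1. Stack: [1]
STORE_FAST v → v=1. Stack: []
LOAD_CONST → push 11. Stack: [11]
LOAD_FAST v → push 1. Stack: [11, 1]
BINARY_OP % → 11 % 1 = 0. Stack: [0]
STORE_FAST x → x=0. Stack: []
LOAD_FAST_LOAD_FAST x,a → push 0,27. Stack: [0, 27]
BINARY_OP // → 0 // 27 = 0. Stack: [0]
LOAD_FAST a → push 27. Stack: [0, 27]
BINARY_OP % → 0 % 27 = 0. Stack: [0]
STORE_FAST q → q=0. Stack: []
LOAD_FAST_LOAD_FAST a,a → push 27,27. Stack: [27, 27]
BINARY_OP + → 27 + 27 = 54. Stack: [54]
STORE_FAST s → s=54. Stack: []
LOAD_FAST_LOAD_FAST q,v → push 0,1. Stack: [0, 1]
BINARY_OP - → 0 - 1 = -1. Stack: [-1]
LOAD_FAST_LOAD_FAST a,q → push 27,0. Stack: [-1, 27, 0]
BINARY_OP * → 27 * 0 = 0. Stack: [-1, 0]
BINARY_OP ^ → -1 ^ 0 = -1. Stack: [-1]
STORE_FAST n → n=-1. Stack: []
LOAD_FAST s → push 54. Stack: [54]
LOAD_CONST → push 4. Stack: [54, 4]
BINARY_OP >> → 54 >> 4 = 3. Stack: [3]
LOAD_CONST → push 4. Stack: [3, 4]
BINARY_OP & → 3 & 4 = 0. Stack: [0]
STORE_FAST r → r=0. Stack: []
LOAD_FAST_LOAD_FAST r,n → push 0,-1. Stack: [0, -1]
BINARY_OP + → 0 + -1 = -1. Stack: [-1]
RETURN_VALUE → return -1.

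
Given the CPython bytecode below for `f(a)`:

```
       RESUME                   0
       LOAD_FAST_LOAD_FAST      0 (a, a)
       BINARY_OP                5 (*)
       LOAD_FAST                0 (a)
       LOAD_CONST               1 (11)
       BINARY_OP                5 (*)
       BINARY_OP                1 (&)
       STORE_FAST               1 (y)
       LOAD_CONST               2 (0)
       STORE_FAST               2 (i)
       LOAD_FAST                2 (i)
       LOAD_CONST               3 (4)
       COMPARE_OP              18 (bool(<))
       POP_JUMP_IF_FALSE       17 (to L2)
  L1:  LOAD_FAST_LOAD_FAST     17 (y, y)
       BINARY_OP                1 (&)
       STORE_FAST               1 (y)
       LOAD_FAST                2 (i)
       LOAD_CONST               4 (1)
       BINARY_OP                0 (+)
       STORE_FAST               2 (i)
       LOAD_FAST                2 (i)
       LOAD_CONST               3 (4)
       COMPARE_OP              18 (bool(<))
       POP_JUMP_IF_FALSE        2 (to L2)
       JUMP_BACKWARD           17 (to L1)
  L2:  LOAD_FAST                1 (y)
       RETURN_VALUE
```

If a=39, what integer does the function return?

417

LOAD_FAST_LOAD_FAST a,a → push 39,39. Stack: [39, 39]
BINARY_OP * → 39 * 39 = 1521. Stack: [1521]
LOAD_FAST a → push 39. Stack: [1521, 39]
LOAD_CONST → push 11. Stack: [1521, 39, 11]
BINARY_OP * → 39 * 11 = 429. Stack: [1521, 429]
BINARY_OP & → 1521 & 429 = 417. Stack: [417]
STORE_FAST y → y=417. Stack: []
LOAD_CONST → push 0. Stack: [0]
STORE_FAST i → i=0. Stack: []
LOAD_FAST i → push 0. Stack: [0]
LOAD_CONST → push 4. Stack: [0, 4]
COMPARE_OP bool(<) → 0 vs 4 = True. Stack: [True]
POP_JUMP_IF_FALSE → pop True; no jump. Stack: []
LOAD_FAST_LOAD_FAST y,y → push 417,417. Stack: [417, 417]
BINARY_OP & → 417 & 417 = 417. Stack: [417]
STORE_FAST y → y=417. Stack: []
LOAD_FAST i → push 0. Stack: [0]
LOAD_CONST → push 1. Stack: [0, 1]
BINARY_OP + → 0 + 1 = 1. Stack: [1]
STORE_FAST i → i=1. Stack: []
LOAD_FAST i → push 1. Stack: [1]
LOAD_CONST → push 4. Stack: [1, 4]
COMPARE_OP bool(<) → 1 vs 4 = True. Stack: [True]
POP_JUMP_IF_FALSE → pop True; no jump. Stack: []
LOAD_FAST_LOAD_FAST y,y → push 417,417. Stack: [417, 417]
BINARY_OP & → 417 & 417 = 417. Stack: [417]
STORE_FAST y → y=417. Stack: []
LOAD_FAST i → push 1. Stack: [1]
LOAD_CONST → push 1. Stack: [1, 1]
BINARY_OP + → 1 + 1 = 2. Stack: [2]
STORE_FAST i → i=2. Stack: []
LOAD_FAST i → push 2. Stack: [2]
LOAD_CONST → push 4. Stack: [2, 4]
COMPARE_OP bool(<) → 2 vs 4 = True. Stack: [True]
POP_JUMP_IF_FALSE → pop True; no jump. Stack: []
LOAD_FAST_LOAD_FAST y,y → push 417,417. Stack: [417, 417]
BINARY_OP & → 417 & 417 = 417. Stack: [417]
STORE_FAST y → y=417. Stack: []
LOAD_FAST i → push 2. Stack: [2]
LOAD_CONST → push 1. Stack: [2, 1]
BINARY_OP + → 2 + 1 = 3. Stack: [3]
STORE_FAST i → i=3. Stack: []
LOAD_FAST i → push 3. Stack: [3]
LOAD_CONST → push 4. Stack: [3, 4]
COMPARE_OP bool(<) → 3 vs 4 = True. Stack: [True]
POP_JUMP_IF_FALSE → pop True; no jump. Stack: []
LOAD_FAST_LOAD_FAST y,y → push 417,417. Stack: [417, 417]
BINARY_OP & → 417 & 417 = 417. Stack: [417]
STORE_FAST y → y=417. Stack: []
LOAD_FAST i → push 3. Stack: [3]
LOAD_CONST → push 1. Stack: [3, 1]
BINARY_OP + → 3 + 1 = 4. Stack: [4]
STORE_FAST i → i=4. Stack: []
LOAD_FAST i → push 4. Stack: [4]
LOAD_CONST → push 4. Stack: [4, 4]
COMPARE_OP bool(<) → 4 vs 4 = False. Stack: [False]
POP_JUMP_IF_FALSE → pop False; jump. Stack: []
LOAD_FAST y → push 417. Stack: [417]
RETURN_VALUE → return 417.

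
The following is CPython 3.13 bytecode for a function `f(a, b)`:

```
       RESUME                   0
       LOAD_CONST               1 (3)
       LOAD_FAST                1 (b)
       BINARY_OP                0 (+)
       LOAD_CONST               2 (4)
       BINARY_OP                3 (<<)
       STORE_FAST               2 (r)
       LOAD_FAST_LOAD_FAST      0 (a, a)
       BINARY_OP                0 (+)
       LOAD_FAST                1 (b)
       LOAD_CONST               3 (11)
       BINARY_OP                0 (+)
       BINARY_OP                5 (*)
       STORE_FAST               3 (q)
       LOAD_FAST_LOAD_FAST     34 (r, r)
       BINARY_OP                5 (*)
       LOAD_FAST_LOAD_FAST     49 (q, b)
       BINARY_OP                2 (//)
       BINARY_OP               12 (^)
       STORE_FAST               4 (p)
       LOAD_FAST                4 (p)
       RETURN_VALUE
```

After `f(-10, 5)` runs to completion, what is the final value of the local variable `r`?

128

LOAD_CONST → push 3. Stack: [3]
LOAD_FAST b → push 5. Stack: [3, 5]
BINARY_OP + → 3 + 5 = 8. Stack: [8]
LOAD_CONST → push 4. Stack: [8, 4]
BINARY_OP << → 8 << 4 = 128. Stack: [128]
STORE_FAST r → r=128. Stack: []
LOAD_FAST_LOAD_FAST a,a → push -10,-10. Stack: [-10, -10]
BINARY_OP + → -10 + -10 = -20. Stack: [-20]
LOAD_FAST b → push 5. Stack: [-20, 5]
LOAD_CONST → push 11. Stack: [-20, 5, 11]
BINARY_OP + → 5 + 11 = 16. Stack: [-20, 16]
BINARY_OP * → -20 * 16 = -320. Stack: [-320]
STORE_FAST q → q=-320. Stack: []
LOAD_FAST_LOAD_FAST r,r → push 128,128. Stack: [128, 128]
BINARY_OP * → 128 * 128 = 16384. Stack: [16384]
LOAD_FAST_LOAD_FAST q,b → push -320,5. Stack: [16384, -320, 5]
BINARY_OP // → -320 // 5 = -64. Stack: [16384, -64]
BINARY_OP ^ → 16384 ^ -64 = -16448. Stack: [-16448]
STORE_FAST p → p=-16448. Stack: []
LOAD_FAST p → push -16448. Stack: [-16448]
RETURN_VALUE → return -16448.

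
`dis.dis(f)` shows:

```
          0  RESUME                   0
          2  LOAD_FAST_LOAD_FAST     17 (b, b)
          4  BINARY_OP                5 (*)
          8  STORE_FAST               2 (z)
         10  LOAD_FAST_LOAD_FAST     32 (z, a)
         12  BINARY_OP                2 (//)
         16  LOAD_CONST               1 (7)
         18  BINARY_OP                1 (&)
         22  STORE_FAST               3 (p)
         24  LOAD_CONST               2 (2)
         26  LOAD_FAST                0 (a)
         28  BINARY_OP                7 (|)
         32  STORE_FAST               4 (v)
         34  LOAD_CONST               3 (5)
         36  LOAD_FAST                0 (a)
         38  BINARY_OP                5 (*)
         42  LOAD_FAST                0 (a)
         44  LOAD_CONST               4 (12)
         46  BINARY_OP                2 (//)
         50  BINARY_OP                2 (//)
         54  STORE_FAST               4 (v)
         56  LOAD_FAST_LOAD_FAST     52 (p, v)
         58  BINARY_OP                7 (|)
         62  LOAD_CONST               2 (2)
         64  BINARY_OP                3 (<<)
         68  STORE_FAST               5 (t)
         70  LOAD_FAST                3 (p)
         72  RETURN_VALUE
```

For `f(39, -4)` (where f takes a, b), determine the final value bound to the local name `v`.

LOAD_FAST_LOAD_FAST b,b → push -4,-4. Stack: [-4, -4]
BINARY_OP * → -4 * -4 = 16. Stack: [16]
STORE_FAST z → z=16. Stack: []
LOAD_FAST_LOAD_FAST z,a → push 16,39. Stack: [16, 39]
BINARY_OP // → 16 // 39 = 0. Stack: [0]
LOAD_CONST → push 7. Stack: [0, 7]
BINARY_OP & → 0 & 7 = 0. Stack: [0]
STORE_FAST p → p=0. Stack: []
LOAD_CONST → push 2. Stack: [2]
LOAD_FAST a → push 39. Stack: [2, 39]
BINARY_OP | → 2 | 39 = 39. Stack: [39]
STORE_FAST v → v=39. Stack: []
LOAD_CONST → push 5. Stack: [5]
LOAD_FAST a → push 39. Stack: [5, 39]
BINARY_OP * → 5 * 39 = 195. Stack: [195]
LOAD_FAST a → push 39. Stack: [195, 39]
LOAD_CONST → push 12. Stack: [195, 39, 12]
BINARY_OP // → 39 // 12 = 3. Stack: [195, 3]
BINARY_OP // → 195 // 3 = 65. Stack: [65]
STORE_FAST v → v=65. Stack: []
LOAD_FAST_LOAD_FAST p,v → push 0,65. Stack: [0, 65]
BINARY_OP | → 0 | 65 = 65. Stack: [65]
LOAD_CONST → push 2. Stack: [65, 2]
BINARY_OP << → 65 << 2 = 260. Stack: [260]
STORE_FAST t → t=260. Stack: []
LOAD_FAST p → push 0. Stack: [0]
RETURN_VALUE → return 0.

65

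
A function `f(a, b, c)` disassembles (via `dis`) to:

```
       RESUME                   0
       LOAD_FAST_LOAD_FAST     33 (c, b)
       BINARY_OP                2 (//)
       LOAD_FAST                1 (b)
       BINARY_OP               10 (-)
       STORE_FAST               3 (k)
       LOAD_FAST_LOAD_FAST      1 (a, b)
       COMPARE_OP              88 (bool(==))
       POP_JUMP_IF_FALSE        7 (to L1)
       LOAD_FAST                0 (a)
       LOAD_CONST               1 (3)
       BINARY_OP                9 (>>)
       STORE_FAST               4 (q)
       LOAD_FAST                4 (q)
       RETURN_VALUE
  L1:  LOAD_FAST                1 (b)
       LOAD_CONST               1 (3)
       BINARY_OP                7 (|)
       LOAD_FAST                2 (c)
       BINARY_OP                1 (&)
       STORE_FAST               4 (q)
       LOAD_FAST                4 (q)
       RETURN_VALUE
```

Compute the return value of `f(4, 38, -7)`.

LOAD_FAST_LOAD_FAST c,b → push -7,38. Stack: [-7, 38]
BINARY_OP // → -7 // 38 = -1. Stack: [-1]
LOAD_FAST b → push 38. Stack: [-1, 38]
BINARY_OP - → -1 - 38 = -39. Stack: [-39]
STORE_FAST k → k=-39. Stack: []
LOAD_FAST_LOAD_FAST a,b → push 4,38. Stack: [4, 38]
COMPARE_OP bool(==) → 4 vs 38 = False. Stack: [False]
POP_JUMP_IF_FALSE → pop False; jump. Stack: []
LOAD_FAST b → push 38. Stack: [38]
LOAD_CONST → push 3. Stack: [38, 3]
BINARY_OP | → 38 | 3 = 39. Stack: [39]
LOAD_FAST c → push -7. Stack: [39, -7]
BINARY_OP & → 39 & -7 = 33. Stack: [33]
STORE_FAST q → q=33. Stack: []
LOAD_FAST q → push 33. Stack: [33]
RETURN_VALUE → return 33.

33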